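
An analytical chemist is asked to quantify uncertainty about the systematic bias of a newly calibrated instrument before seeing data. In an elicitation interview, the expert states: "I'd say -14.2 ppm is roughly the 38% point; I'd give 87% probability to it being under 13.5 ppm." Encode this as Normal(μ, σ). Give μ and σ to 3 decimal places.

μ = -8.290, σ = 19.345

For Normal(μ,σ), the p-quantile is μ + z_p·σ. Here z_{0.38} = -0.3055, z_{0.87} = 1.126.
So -14.2 = μ − 0.3055σ and 13.5 = μ + 1.126σ.
Subtracting: σ = (13.5 − -14.2)/(1.126 − (-0.3055)) = 19.345.
Then μ = -14.2 − (-0.3055)·19.345 = -8.290.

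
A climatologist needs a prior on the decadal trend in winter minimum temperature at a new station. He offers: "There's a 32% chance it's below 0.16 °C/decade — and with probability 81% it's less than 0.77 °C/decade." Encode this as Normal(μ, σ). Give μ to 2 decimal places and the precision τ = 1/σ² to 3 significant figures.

The p-quantile of Normal(μ,σ) is μ + z_p·σ, with z_{0.32} = -0.4677 and z_{0.81} = 0.8779.
Eliminate σ: μ = (z₂·x₁ − z₁·x₂)/(z₂ − z₁) = (0.8779·0.16 − (-0.4677)·0.77)/1.346 = 0.37.
Then σ = (x₂ − x₁)/(z₂ − z₁) = (0.77 − 0.16)/1.346 = 0.45.
Precision τ = 1/σ² = 1/0.4533² = 4.87.

μ = 0.37, τ = 4.87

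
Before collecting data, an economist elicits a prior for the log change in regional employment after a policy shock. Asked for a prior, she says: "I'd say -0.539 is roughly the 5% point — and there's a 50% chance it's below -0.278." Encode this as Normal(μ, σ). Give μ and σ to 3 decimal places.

For Normal(μ,σ), the p-quantile is μ + z_p·σ. Here z_{0.05} = -1.645, z_{0.5} = 0.
So -0.539 = μ − 1.645σ and -0.278 = μ + 0σ.
Subtracting: σ = (-0.278 − -0.539)/(0 − (-1.645)) = 0.159.
Then μ = -0.539 − (-1.645)·0.159 = -0.278.

μ = -0.278, σ = 0.159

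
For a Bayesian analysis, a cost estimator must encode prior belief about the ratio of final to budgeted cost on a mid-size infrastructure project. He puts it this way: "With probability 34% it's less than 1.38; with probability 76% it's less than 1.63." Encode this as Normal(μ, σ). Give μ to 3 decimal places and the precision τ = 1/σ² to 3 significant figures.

For Normal(μ,σ), the p-quantile is μ + z_p·σ. Here z_{0.34} = -0.4125, z_{0.76} = 0.7063.
So 1.38 = μ − 0.4125σ and 1.63 = μ + 0.7063σ.
Subtracting: σ = (1.63 − 1.38)/(0.7063 − (-0.4125)) = 0.223.
Then μ = 1.38 − (-0.4125)·0.223 = 1.472.
Precision τ = 1/σ² = 1/0.2235² = 20.

μ = 1.472, τ = 20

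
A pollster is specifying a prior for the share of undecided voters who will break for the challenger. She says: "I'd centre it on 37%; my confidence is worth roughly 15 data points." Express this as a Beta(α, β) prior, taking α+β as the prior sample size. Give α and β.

α = 5.55, β = 9.45

Under the effective-sample-size interpretation, Beta(α, β) has prior mean α/(α+β) and prior sample size α+β.
So α+β = 15 and α/(α+β) = 0.37, giving α = 0.37·15 = 5.55 and β = 15 − 5.55 = 9.45.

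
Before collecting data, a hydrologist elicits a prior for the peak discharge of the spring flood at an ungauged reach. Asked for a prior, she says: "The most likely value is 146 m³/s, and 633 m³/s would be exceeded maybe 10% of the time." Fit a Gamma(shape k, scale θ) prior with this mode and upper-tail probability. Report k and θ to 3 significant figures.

Gamma(k,θ) with k>1 has mode (k−1)θ, so θ = 146/(k−1).
Need P(X < 633) = 0.9 with θ tied to k this way. Start at k = 2, θ = 146: P(X<633) ≈ 0.930.
Too high — lower k to spread out. Iterating converges to k ≈ 1.84.
Then θ = 146/(1.84−1) ≈ 173.

k ≈ 1.84, θ ≈ 173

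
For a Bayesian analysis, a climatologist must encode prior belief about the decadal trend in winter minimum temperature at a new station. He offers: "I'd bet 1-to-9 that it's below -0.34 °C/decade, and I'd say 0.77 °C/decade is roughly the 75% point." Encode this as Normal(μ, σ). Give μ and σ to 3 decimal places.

The p-quantile of Normal(μ,σ) is μ + z_p·σ, with z_{0.1} = -1.282 and z_{0.75} = 0.6745.
Eliminate σ: μ = (z₂·x₁ − z₁·x₂)/(z₂ − z₁) = (0.6745·-0.34 − (-1.282)·0.77)/1.956 = 0.387.
Then σ = (x₂ − x₁)/(z₂ − z₁) = (0.77 − -0.34)/1.956 = 0.567.

μ = 0.387, σ = 0.567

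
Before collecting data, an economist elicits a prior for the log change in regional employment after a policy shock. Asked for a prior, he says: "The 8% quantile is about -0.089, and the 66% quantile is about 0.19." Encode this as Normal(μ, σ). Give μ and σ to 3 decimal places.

The p-quantile of Normal(μ,σ) is μ + z_p·σ, with z_{0.08} = -1.405 and z_{0.66} = 0.4125.
Eliminate σ: μ = (z₂·x₁ − z₁·x₂)/(z₂ − z₁) = (0.4125·-0.089 − (-1.405)·0.19)/1.818 = 0.127.
Then σ = (x₂ − x₁)/(z₂ − z₁) = (0.19 − -0.089)/1.818 = 0.154.

μ = 0.127, σ = 0.154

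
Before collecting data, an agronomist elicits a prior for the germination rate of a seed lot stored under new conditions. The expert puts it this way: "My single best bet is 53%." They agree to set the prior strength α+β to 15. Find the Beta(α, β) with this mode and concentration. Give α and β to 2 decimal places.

For α,β > 1 the Beta mode is (α−1)/(α+β−2). With α+β = 15, the mode is (α−1)/13.
Set (α−1)/13 = 0.53 → α = 1 + 0.53·13 = 7.89.
β = 15 − α = 7.11.

α = 7.89, β = 7.11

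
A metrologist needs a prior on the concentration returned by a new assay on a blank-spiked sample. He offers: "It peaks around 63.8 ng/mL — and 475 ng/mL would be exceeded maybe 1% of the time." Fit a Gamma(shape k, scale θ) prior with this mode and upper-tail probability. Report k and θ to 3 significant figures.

k ≈ 1.86, θ ≈ 74.6

Gamma(k,θ) with k>1 has mode (k−1)θ, so θ = 63.8/(k−1).
Need P(X < 475) = 0.99 with θ tied to k this way. Start at k = 2, θ = 63.8: P(X<475) ≈ 0.995.
Too high — lower k to spread out. Iterating converges to k ≈ 1.86.
Then θ = 63.8/(1.86−1) ≈ 74.6.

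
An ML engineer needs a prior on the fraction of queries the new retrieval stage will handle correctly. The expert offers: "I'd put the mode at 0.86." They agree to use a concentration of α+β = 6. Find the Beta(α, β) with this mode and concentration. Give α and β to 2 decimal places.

α = 4.44, β = 1.56

For α,β > 1 the Beta mode is (α−1)/(α+β−2). With α+β = 6, the mode is (α−1)/4.
Set (α−1)/4 = 0.86 → α = 1 + 0.86·4 = 4.44.
β = 6 − α = 1.56.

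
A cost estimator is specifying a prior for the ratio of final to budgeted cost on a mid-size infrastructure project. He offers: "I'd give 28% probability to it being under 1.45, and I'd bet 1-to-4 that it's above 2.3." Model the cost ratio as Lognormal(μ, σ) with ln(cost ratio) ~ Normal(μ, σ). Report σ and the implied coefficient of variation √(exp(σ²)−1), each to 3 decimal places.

If T ~ Lognormal(μ,σ) then ln T ~ Normal(μ,σ), so the p-quantile of ln T is μ + z_p·σ.
ln(1.45) = 0.3716 and ln(2.3) = 0.8329; z_{0.28} = -0.5828, z_{0.8} = 0.8416.
σ = (0.8329 − 0.3716)/(0.8416 − (-0.5828)) = 0.324.
μ = 0.3716 − (-0.5828)·0.324 = 0.560.
CV = √(exp(σ²)−1) = √(exp(0.1049)−1) = 0.333.

σ ≈ 0.324, CV ≈ 0.333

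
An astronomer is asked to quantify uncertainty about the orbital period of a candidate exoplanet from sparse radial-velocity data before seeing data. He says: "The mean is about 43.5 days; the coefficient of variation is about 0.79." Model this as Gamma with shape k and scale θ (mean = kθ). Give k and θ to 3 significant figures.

k ≈ 1.6, θ ≈ 27.1

For Gamma(k, scale θ): mean = kθ, variance = kθ², so CV = 1/√k.
CV = 0.79, hence k = 1/CV² = 1.6.
Then θ = mean/k = 43.5/1.6 = 27.1.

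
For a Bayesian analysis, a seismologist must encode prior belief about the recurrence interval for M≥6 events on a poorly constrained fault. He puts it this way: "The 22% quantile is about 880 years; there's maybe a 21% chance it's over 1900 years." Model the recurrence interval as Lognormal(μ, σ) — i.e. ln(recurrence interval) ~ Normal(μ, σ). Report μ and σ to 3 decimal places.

μ ≈ 7.156, σ ≈ 0.488

If T ~ Lognormal(μ,σ) then ln T ~ Normal(μ,σ), so the p-quantile of ln T is μ + z_p·σ.
ln(880) = 6.78 and ln(1900) = 7.55; z_{0.22} = -0.7722, z_{0.79} = 0.8064.
σ = (7.55 − 6.78)/(0.8064 − (-0.7722)) = 0.488.
μ = 6.78 − (-0.7722)·0.488 = 7.156.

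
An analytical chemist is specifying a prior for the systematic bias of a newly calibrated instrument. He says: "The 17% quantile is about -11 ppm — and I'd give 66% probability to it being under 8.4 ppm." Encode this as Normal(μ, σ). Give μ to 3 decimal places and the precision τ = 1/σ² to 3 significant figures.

The p-quantile of Normal(μ,σ) is μ + z_p·σ, with z_{0.17} = -0.9542 and z_{0.66} = 0.4125.
Eliminate σ: μ = (z₂·x₁ − z₁·x₂)/(z₂ − z₁) = (0.4125·-11 − (-0.9542)·8.4)/1.367 = 2.545.
Then σ = (x₂ − x₁)/(z₂ − z₁) = (8.4 − -11)/1.367 = 14.196.
Precision τ = 1/σ² = 1/14.2² = 0.00496.

μ = 2.545, τ = 0.00496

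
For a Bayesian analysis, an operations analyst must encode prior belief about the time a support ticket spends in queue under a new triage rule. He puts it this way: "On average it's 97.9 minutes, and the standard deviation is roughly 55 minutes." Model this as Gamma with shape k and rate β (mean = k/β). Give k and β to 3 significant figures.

k ≈ 3.17, β ≈ 0.0324

For Gamma(k, rate β): mean = k/β, variance = k/β², so CV = 1/√k.
CV = SD/mean = 55/97.9 = 0.5618, hence k = 1/CV² = 3.17.
Then β = k/mean = 3.17/97.9 = 0.0324.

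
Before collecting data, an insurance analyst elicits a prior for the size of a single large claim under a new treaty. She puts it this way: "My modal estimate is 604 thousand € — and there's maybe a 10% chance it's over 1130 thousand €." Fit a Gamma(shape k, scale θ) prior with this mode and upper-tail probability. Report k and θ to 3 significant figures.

Gamma(k,θ) with k>1 has mode (k−1)θ, so θ = 604/(k−1).
Need P(X < 1130) = 0.9 with θ tied to k this way. Start at k = 2, θ = 604: P(X<1130) ≈ 0.558.
Too low — raise k to concentrate. Iterating converges to k ≈ 5.87.
Then θ = 604/(5.87−1) ≈ 124.

k ≈ 5.87, θ ≈ 124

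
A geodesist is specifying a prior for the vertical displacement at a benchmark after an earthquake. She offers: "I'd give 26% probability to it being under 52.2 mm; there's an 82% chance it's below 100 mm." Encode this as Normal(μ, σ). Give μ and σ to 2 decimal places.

For Normal(μ,σ), the p-quantile is μ + z_p·σ. Here z_{0.26} = -0.6433, z_{0.82} = 0.9154.
So 52.2 = μ − 0.6433σ and 100 = μ + 0.9154σ.
Subtracting: σ = (100 − 52.2)/(0.9154 − (-0.6433)) = 30.67.
Then μ = 52.2 − (-0.6433)·30.67 = 71.93.

μ = 71.93, σ = 30.67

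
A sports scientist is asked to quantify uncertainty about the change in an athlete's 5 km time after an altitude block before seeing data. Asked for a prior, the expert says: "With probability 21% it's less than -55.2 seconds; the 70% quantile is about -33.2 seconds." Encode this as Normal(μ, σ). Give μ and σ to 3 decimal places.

For Normal(μ,σ), the p-quantile is μ + z_p·σ. Here z_{0.21} = -0.8064, z_{0.7} = 0.5244.
So -55.2 = μ − 0.8064σ and -33.2 = μ + 0.5244σ.
Subtracting: σ = (-33.2 − -55.2)/(0.5244 − (-0.8064)) = 16.531.
Then μ = -55.2 − (-0.8064)·16.531 = -41.869.

μ = -41.869, σ = 16.531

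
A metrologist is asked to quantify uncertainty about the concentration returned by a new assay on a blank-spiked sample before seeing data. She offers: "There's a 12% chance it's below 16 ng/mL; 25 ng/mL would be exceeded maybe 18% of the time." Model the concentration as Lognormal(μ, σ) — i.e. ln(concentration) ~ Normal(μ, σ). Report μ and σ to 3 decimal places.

If T ~ Lognormal(μ,σ) then ln T ~ Normal(μ,σ), so the p-quantile of ln T is μ + z_p·σ.
ln(16) = 2.773 and ln(25) = 3.219; z_{0.12} = -1.175, z_{0.82} = 0.9154.
σ = (3.219 − 2.773)/(0.9154 − (-1.175)) = 0.213.
μ = 2.773 − (-1.175)·0.213 = 3.023.

μ ≈ 3.023, σ ≈ 0.213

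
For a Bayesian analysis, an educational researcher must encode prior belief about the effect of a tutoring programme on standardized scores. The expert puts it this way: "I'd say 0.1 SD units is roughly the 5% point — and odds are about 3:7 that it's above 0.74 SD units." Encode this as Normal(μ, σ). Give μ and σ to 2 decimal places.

For Normal(μ,σ), the p-quantile is μ + z_p·σ. Here z_{0.05} = -1.645, z_{0.7} = 0.5244.
So 0.1 = μ − 1.645σ and 0.74 = μ + 0.5244σ.
Subtracting: σ = (0.74 − 0.1)/(0.5244 − (-1.645)) = 0.30.
Then μ = 0.1 − (-1.645)·0.30 = 0.59.

μ = 0.59, σ = 0.30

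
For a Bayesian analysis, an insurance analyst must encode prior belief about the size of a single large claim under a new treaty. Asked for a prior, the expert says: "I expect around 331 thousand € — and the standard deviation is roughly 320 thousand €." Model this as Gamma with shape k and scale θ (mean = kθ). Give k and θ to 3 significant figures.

For Gamma(k, scale θ): mean = kθ, variance = kθ², so CV = 1/√k.
CV = SD/mean = 320/331 = 0.9668, hence k = 1/CV² = 1.07.
Then θ = mean/k = 331/1.07 = 309.

k ≈ 1.07, θ ≈ 309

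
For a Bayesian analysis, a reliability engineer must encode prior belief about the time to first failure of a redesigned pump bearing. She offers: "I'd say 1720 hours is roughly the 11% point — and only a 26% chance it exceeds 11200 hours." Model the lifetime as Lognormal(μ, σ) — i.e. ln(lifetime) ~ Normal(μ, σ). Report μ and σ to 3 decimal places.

If T ~ Lognormal(μ,σ) then ln T ~ Normal(μ,σ), so the p-quantile of ln T is μ + z_p·σ.
ln(1720) = 7.45 and ln(11200) = 9.324; z_{0.11} = -1.227, z_{0.74} = 0.6433.
σ = (9.324 − 7.45)/(0.6433 − (-1.227)) = 1.002.
μ = 7.45 − (-1.227)·1.002 = 8.679.

μ ≈ 8.679, σ ≈ 1.002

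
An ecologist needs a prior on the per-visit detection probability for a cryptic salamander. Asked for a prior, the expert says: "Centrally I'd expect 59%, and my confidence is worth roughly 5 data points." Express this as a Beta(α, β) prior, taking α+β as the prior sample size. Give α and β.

α = 2.95, β = 2.05

Under the effective-sample-size interpretation, Beta(α, β) has prior mean α/(α+β) and prior sample size α+β.
So α+β = 5 and α/(α+β) = 0.59, giving α = 0.59·5 = 2.95 and β = 5 − 2.95 = 2.05.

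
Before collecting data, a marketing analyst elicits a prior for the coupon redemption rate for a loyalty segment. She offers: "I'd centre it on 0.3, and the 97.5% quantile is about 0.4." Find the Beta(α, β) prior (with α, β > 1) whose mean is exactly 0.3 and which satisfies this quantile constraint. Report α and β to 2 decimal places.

With mean 0.3 fixed, write α = 0.3s, β = 0.7s where s = α+β.
Need P(θ < 0.4) = 0.975 under Beta(0.3s, 0.7s). Normal approximation: (q−m)/√(m(1−m)/s) ≈ z_{0.975} = 1.96, so s ≈ 0.3·0.7·(1.96)²/(0.4−0.3)² = 80.7.
At s = 80.7: P(θ<0.4) ≈ 0.971. Adjusting to match 0.975 gives s ≈ 86.64.
So α = 0.3·86.64 ≈ 25.99, β = 0.7·86.64 ≈ 60.65.

α ≈ 25.99, β ≈ 60.65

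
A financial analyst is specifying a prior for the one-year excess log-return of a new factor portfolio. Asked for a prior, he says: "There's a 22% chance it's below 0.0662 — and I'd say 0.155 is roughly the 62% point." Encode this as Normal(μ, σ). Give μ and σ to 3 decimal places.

The p-quantile of Normal(μ,σ) is μ + z_p·σ, with z_{0.22} = -0.7722 and z_{0.62} = 0.3055.
Eliminate σ: μ = (z₂·x₁ − z₁·x₂)/(z₂ − z₁) = (0.3055·0.0662 − (-0.7722)·0.155)/1.078 = 0.130.
Then σ = (x₂ − x₁)/(z₂ − z₁) = (0.155 − 0.0662)/1.078 = 0.082.

μ = 0.130, σ = 0.082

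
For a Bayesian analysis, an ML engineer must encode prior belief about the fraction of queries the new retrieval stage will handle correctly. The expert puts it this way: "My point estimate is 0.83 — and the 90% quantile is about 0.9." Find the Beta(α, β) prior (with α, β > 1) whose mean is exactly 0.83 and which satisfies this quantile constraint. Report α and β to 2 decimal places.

With mean 0.83 fixed, write α = 0.83s, β = 0.17s where s = α+β.
Need P(θ < 0.9) = 0.9 under Beta(0.83s, 0.17s). Normal approximation: (q−m)/√(m(1−m)/s) ≈ z_{0.9} = 1.28, so s ≈ 0.83·0.17·(1.28)²/(0.9−0.83)² = 47.3.
At s = 47.3: P(θ<0.9) ≈ 0.916. Adjusting to match 0.9 gives s ≈ 41.61.
So α = 0.83·41.61 ≈ 34.53, β = 0.17·41.61 ≈ 7.07.

α ≈ 34.53, β ≈ 7.07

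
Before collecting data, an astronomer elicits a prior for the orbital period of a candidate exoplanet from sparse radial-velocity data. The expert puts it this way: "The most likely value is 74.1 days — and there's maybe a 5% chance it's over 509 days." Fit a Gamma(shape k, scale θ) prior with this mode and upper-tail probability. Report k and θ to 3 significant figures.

k ≈ 1.59, θ ≈ 125

Gamma(k,θ) with k>1 has mode (k−1)θ, so θ = 74.1/(k−1).
Need P(X < 509) = 0.95 with θ tied to k this way. Start at k = 2, θ = 74.1: P(X<509) ≈ 0.992.
Too high — lower k to spread out. Iterating converges to k ≈ 1.59.
Then θ = 74.1/(1.59−1) ≈ 125.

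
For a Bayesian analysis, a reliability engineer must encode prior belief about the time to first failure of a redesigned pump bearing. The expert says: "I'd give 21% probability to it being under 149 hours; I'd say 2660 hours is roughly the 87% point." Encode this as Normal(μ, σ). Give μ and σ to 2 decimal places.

For Normal(μ,σ), the p-quantile is μ + z_p·σ. Here z_{0.21} = -0.8064, z_{0.87} = 1.126.
So 149 = μ − 0.8064σ and 2660 = μ + 1.126σ.
Subtracting: σ = (2660 − 149)/(1.126 − (-0.8064)) = 1299.14.
Then μ = 149 − (-0.8064)·1299.14 = 1196.66.

μ = 1196.66, σ = 1299.14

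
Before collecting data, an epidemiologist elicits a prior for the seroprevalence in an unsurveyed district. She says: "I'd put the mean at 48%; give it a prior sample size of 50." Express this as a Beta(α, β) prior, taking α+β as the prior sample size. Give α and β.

Under the effective-sample-size interpretation, Beta(α, β) has prior mean α/(α+β) and prior sample size α+β.
So α+β = 50 and α/(α+β) = 0.48, giving α = 0.48·50 = 24 and β = 50 − 24 = 26.

α = 24, β = 26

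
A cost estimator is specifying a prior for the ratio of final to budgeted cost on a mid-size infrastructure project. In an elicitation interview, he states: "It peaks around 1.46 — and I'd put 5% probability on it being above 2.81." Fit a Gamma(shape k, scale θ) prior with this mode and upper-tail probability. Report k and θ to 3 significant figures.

k ≈ 7.48, θ ≈ 0.225

Gamma(k,θ) with k>1 has mode (k−1)θ, so θ = 1.46/(k−1).
Need P(X < 2.81) = 0.95 with θ tied to k this way. Start at k = 2, θ = 1.46: P(X<2.81) ≈ 0.573.
Too low — raise k to concentrate. Iterating converges to k ≈ 7.48.
Then θ = 1.46/(7.48−1) ≈ 0.225.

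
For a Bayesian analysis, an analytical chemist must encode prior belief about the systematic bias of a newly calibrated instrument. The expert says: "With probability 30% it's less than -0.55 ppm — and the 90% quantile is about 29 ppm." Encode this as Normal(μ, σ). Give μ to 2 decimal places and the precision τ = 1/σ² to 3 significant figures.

μ = 8.03, τ = 0.00374

The p-quantile of Normal(μ,σ) is μ + z_p·σ, with z_{0.3} = -0.5244 and z_{0.9} = 1.282.
Eliminate σ: μ = (z₂·x₁ − z₁·x₂)/(z₂ − z₁) = (1.282·-0.55 − (-0.5244)·29)/1.806 = 8.03.
Then σ = (x₂ − x₁)/(z₂ − z₁) = (29 − -0.55)/1.806 = 16.36.
Precision τ = 1/σ² = 1/16.36² = 0.00374.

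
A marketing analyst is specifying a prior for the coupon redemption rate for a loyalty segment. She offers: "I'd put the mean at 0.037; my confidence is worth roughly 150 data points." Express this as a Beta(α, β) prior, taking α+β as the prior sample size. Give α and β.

Under the effective-sample-size interpretation, Beta(α, β) has prior mean α/(α+β) and prior sample size α+β.
So α+β = 150 and α/(α+β) = 0.037, giving α = 0.037·150 = 5.55 and β = 150 − 5.55 = 144.45.

α = 5.55, β = 144.45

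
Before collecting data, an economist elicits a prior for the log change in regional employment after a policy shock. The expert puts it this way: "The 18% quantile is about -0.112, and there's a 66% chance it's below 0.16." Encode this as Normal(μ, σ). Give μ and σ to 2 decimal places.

μ = 0.08, σ = 0.20

The p-quantile of Normal(μ,σ) is μ + z_p·σ, with z_{0.18} = -0.9154 and z_{0.66} = 0.4125.
Eliminate σ: μ = (z₂·x₁ − z₁·x₂)/(z₂ − z₁) = (0.4125·-0.112 − (-0.9154)·0.16)/1.328 = 0.08.
Then σ = (x₂ − x₁)/(z₂ − z₁) = (0.16 − -0.112)/1.328 = 0.20.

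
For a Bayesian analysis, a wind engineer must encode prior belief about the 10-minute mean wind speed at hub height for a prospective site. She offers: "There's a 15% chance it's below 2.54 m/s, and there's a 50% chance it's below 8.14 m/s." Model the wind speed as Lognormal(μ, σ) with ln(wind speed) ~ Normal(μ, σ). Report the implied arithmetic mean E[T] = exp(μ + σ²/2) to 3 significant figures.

E[T] ≈ 15.3 m/s

If T ~ Lognormal(μ,σ) then ln T ~ Normal(μ,σ), so the p-quantile of ln T is μ + z_p·σ.
ln(2.54) = 0.9322 and ln(8.14) = 2.097; z_{0.15} = -1.036, z_{0.5} = 0.
σ = (2.097 − 0.9322)/(0 − (-1.036)) = 1.124.
μ = 0.9322 − (-1.036)·1.124 = 2.097.
E[T] = exp(μ + σ²/2) = exp(2.097 + 0.6313) = 15.3 m/s.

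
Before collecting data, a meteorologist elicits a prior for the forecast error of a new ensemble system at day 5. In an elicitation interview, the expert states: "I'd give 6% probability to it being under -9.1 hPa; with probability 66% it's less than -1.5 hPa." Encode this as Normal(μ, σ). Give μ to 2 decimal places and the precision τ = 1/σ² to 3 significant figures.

μ = -3.09, τ = 0.067

For Normal(μ,σ), the p-quantile is μ + z_p·σ. Here z_{0.06} = -1.555, z_{0.66} = 0.4125.
So -9.1 = μ − 1.555σ and -1.5 = μ + 0.4125σ.
Subtracting: σ = (-1.5 − -9.1)/(0.4125 − (-1.555)) = 3.86.
Then μ = -9.1 − (-1.555)·3.86 = -3.09.
Precision τ = 1/σ² = 1/3.863² = 0.067.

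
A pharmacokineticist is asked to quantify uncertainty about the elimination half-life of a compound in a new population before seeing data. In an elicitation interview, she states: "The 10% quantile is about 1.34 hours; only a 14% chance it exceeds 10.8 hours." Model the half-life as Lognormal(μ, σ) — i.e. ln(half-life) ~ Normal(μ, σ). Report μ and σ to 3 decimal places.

μ ≈ 1.425, σ ≈ 0.884

If T ~ Lognormal(μ,σ) then ln T ~ Normal(μ,σ), so the p-quantile of ln T is μ + z_p·σ.
ln(1.34) = 0.2927 and ln(10.8) = 2.38; z_{0.1} = -1.282, z_{0.86} = 1.08.
σ = (2.38 − 0.2927)/(1.08 − (-1.282)) = 0.884.
μ = 0.2927 − (-1.282)·0.884 = 1.425.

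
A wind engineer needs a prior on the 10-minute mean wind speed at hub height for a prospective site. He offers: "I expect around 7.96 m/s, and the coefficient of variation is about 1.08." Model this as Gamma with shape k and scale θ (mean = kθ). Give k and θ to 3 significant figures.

For Gamma(k, scale θ): mean = kθ, variance = kθ², so CV = 1/√k.
CV = 1.08, hence k = 1/CV² = 0.857.
Then θ = mean/k = 7.96/0.857 = 9.28.

k ≈ 0.857, θ ≈ 9.28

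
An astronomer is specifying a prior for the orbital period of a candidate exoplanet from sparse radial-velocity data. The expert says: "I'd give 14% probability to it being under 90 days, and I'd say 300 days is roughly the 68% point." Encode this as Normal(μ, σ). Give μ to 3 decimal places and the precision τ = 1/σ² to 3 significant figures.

The p-quantile of Normal(μ,σ) is μ + z_p·σ, with z_{0.14} = -1.08 and z_{0.68} = 0.4677.
Eliminate σ: μ = (z₂·x₁ − z₁·x₂)/(z₂ − z₁) = (0.4677·90 − (-1.08)·300)/1.548 = 236.553.
Then σ = (x₂ − x₁)/(z₂ − z₁) = (300 − 90)/1.548 = 135.657.
Precision τ = 1/σ² = 1/135.7² = 5.43e-05.

μ = 236.553, τ = 5.43e-05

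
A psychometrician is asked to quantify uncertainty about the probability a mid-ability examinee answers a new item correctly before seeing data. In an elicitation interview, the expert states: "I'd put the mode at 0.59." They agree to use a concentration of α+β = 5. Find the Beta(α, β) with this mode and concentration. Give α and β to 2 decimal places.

For α,β > 1 the Beta mode is (α−1)/(α+β−2). With α+β = 5, the mode is (α−1)/3.
Set (α−1)/3 = 0.59 → α = 1 + 0.59·3 = 2.77.
β = 5 − α = 2.23.

α = 2.77, β = 2.23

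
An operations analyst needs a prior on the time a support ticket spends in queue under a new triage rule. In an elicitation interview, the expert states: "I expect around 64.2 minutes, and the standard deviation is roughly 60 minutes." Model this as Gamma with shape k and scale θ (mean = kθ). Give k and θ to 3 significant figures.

For Gamma(k, scale θ): mean = kθ, variance = kθ², so CV = 1/√k.
CV = SD/mean = 60/64.2 = 0.9346, hence k = 1/CV² = 1.14.
Then θ = mean/k = 64.2/1.14 = 56.1.

k ≈ 1.14, θ ≈ 56.1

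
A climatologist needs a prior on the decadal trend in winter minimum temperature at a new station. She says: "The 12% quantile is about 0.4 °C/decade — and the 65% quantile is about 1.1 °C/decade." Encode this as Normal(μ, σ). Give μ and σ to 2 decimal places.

The p-quantile of Normal(μ,σ) is μ + z_p·σ, with z_{0.12} = -1.175 and z_{0.65} = 0.3853.
Eliminate σ: μ = (z₂·x₁ − z₁·x₂)/(z₂ − z₁) = (0.3853·0.4 − (-1.175)·1.1)/1.56 = 0.93.
Then σ = (x₂ − x₁)/(z₂ − z₁) = (1.1 − 0.4)/1.56 = 0.45.

μ = 0.93, σ = 0.45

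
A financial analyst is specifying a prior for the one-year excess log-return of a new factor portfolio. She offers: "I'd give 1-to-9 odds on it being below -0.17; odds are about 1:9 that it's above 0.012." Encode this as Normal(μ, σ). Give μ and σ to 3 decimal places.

The p-quantile of Normal(μ,σ) is μ + z_p·σ, with z_{0.1} = -1.282 and z_{0.9} = 1.282.
Eliminate σ: μ = (z₂·x₁ − z₁·x₂)/(z₂ − z₁) = (1.282·-0.17 − (-1.282)·0.012)/2.563 = -0.079.
Then σ = (x₂ − x₁)/(z₂ − z₁) = (0.012 − -0.17)/2.563 = 0.071.

μ = -0.079, σ = 0.071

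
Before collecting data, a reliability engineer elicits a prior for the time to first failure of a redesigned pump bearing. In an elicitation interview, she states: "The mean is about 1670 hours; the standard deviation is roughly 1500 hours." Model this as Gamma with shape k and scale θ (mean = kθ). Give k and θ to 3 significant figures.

k ≈ 1.24, θ ≈ 1350

For Gamma(k, scale θ): mean = kθ, variance = kθ², so CV = 1/√k.
CV = SD/mean = 1500/1670 = 0.8982, hence k = 1/CV² = 1.24.
Then θ = mean/k = 1670/1.24 = 1350.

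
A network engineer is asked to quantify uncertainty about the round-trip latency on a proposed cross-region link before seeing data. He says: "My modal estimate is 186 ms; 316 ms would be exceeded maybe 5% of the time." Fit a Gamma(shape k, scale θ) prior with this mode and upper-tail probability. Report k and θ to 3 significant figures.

Gamma(k,θ) with k>1 has mode (k−1)θ, so θ = 186/(k−1).
Need P(X < 316) = 0.95 with θ tied to k this way. Start at k = 2, θ = 186: P(X<316) ≈ 0.506.
Too low — raise k to concentrate. Iterating converges to k ≈ 10.9.
Then θ = 186/(10.9−1) ≈ 18.7.

k ≈ 10.9, θ ≈ 18.7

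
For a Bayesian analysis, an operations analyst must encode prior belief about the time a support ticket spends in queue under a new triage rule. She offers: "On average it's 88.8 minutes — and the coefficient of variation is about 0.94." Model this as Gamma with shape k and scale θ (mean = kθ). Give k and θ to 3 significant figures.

k ≈ 1.13, θ ≈ 78.5

For Gamma(k, scale θ): mean = kθ, variance = kθ², so CV = 1/√k.
CV = 0.94, hence k = 1/CV² = 1.13.
Then θ = mean/k = 88.8/1.13 = 78.5.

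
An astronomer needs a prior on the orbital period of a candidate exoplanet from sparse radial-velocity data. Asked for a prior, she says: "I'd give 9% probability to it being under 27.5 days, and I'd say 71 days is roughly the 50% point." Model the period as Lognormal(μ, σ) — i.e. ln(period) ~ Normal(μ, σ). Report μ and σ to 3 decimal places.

μ ≈ 4.263, σ ≈ 0.707

If T ~ Lognormal(μ,σ) then ln T ~ Normal(μ,σ), so the p-quantile of ln T is μ + z_p·σ.
ln(27.5) = 3.314 and ln(71) = 4.263; z_{0.09} = -1.341, z_{0.5} = 0.
σ = (4.263 − 3.314)/(0 − (-1.341)) = 0.707.
μ = 3.314 − (-1.341)·0.707 = 4.263.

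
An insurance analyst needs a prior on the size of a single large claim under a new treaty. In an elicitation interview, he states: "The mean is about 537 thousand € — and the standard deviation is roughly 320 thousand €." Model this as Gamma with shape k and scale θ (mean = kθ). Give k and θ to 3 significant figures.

For Gamma(k, scale θ): mean = kθ, variance = kθ², so CV = 1/√k.
CV = SD/mean = 320/537 = 0.5959, hence k = 1/CV² = 2.82.
Then θ = mean/k = 537/2.82 = 191.

k ≈ 2.82, θ ≈ 191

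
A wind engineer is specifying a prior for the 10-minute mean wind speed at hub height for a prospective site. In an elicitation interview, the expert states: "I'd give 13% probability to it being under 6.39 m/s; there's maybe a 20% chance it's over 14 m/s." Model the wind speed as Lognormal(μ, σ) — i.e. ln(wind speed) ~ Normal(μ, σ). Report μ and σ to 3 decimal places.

If T ~ Lognormal(μ,σ) then ln T ~ Normal(μ,σ), so the p-quantile of ln T is μ + z_p·σ.
ln(6.39) = 1.855 and ln(14) = 2.639; z_{0.13} = -1.126, z_{0.8} = 0.8416.
σ = (2.639 − 1.855)/(0.8416 − (-1.126)) = 0.399.
μ = 1.855 − (-1.126)·0.399 = 2.304.

μ ≈ 2.304, σ ≈ 0.399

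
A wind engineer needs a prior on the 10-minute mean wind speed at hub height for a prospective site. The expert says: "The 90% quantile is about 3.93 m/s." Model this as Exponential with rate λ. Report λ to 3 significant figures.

λ ≈ 0.586

P(T < 3.93) = 1 − e^(−λ·3.93) = 0.9, so λ = −ln(1−0.9)/3.93 = −ln(0.1)/3.93 = 0.586.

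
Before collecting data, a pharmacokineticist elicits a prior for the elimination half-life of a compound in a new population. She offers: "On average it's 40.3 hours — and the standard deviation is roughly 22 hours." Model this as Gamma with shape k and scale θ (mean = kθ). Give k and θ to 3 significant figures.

k ≈ 3.36, θ ≈ 12

For Gamma(k, scale θ): mean = kθ, variance = kθ², so CV = 1/√k.
CV = SD/mean = 22/40.3 = 0.5459, hence k = 1/CV² = 3.36.
Then θ = mean/k = 40.3/3.36 = 12.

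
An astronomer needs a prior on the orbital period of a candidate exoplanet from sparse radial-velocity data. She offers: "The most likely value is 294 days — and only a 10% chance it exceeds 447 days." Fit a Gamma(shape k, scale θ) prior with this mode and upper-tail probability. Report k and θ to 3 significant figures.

Gamma(k,θ) with k>1 has mode (k−1)θ, so θ = 294/(k−1).
Need P(X < 447) = 0.9 with θ tied to k this way. Start at k = 2, θ = 294: P(X<447) ≈ 0.449.
Too low — raise k to concentrate. Iterating converges to k ≈ 11.6.
Then θ = 294/(11.6−1) ≈ 27.7.

k ≈ 11.6, θ ≈ 27.7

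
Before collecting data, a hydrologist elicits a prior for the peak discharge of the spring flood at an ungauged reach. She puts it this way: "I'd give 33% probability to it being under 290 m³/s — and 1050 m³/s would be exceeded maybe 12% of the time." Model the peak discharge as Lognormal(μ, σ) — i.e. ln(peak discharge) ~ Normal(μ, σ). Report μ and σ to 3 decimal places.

μ ≈ 6.020, σ ≈ 0.797

If T ~ Lognormal(μ,σ) then ln T ~ Normal(μ,σ), so the p-quantile of ln T is μ + z_p·σ.
ln(290) = 5.67 and ln(1050) = 6.957; z_{0.33} = -0.4399, z_{0.88} = 1.175.
σ = (6.957 − 5.67)/(1.175 − (-0.4399)) = 0.797.
μ = 5.67 − (-0.4399)·0.797 = 6.020.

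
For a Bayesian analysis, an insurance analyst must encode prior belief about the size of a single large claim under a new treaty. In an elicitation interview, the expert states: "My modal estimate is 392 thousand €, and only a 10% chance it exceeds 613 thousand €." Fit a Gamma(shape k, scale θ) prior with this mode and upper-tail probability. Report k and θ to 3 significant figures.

Gamma(k,θ) with k>1 has mode (k−1)θ, so θ = 392/(k−1).
Need P(X < 613) = 0.9 with θ tied to k this way. Start at k = 2, θ = 392: P(X<613) ≈ 0.463.
Too low — raise k to concentrate. Iterating converges to k ≈ 10.4.
Then θ = 392/(10.4−1) ≈ 41.9.

k ≈ 10.4, θ ≈ 41.9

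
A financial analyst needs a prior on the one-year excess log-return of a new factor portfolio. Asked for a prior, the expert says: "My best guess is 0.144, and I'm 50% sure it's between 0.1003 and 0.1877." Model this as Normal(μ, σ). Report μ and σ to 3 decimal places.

μ = 0.144, σ = 0.065

A symmetric 50% interval runs μ ± z·σ with z = 0.6745.
Half-width = 0.0437, so σ = 0.0437/0.6745 = 0.065.
μ is the stated best guess, 0.144.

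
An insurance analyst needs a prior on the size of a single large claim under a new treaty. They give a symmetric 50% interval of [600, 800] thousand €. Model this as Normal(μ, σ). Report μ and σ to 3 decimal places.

μ = 700.000, σ = 148.260

A symmetric 50% interval runs μ ± z·σ with z = 0.6745.
Half-width = 100, so σ = 100/0.6745 = 148.260.
μ is the interval midpoint, 700.000.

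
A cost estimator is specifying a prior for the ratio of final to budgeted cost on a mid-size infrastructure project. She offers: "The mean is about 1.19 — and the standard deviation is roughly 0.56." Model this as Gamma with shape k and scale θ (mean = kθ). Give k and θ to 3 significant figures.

k ≈ 4.52, θ ≈ 0.264

For Gamma(k, scale θ): mean = kθ, variance = kθ², so CV = 1/√k.
CV = SD/mean = 0.56/1.19 = 0.4706, hence k = 1/CV² = 4.52.
Then θ = mean/k = 1.19/4.52 = 0.264.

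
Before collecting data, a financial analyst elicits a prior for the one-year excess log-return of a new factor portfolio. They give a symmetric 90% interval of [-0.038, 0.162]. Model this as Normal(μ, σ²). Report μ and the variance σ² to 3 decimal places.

A symmetric 90% interval runs μ ± z·σ with z = 1.645.
Half-width = 0.1, so σ = 0.1/1.645 = 0.0608 and σ² = 0.004.
μ is the interval midpoint, 0.062.

μ = 0.062, σ² = 0.004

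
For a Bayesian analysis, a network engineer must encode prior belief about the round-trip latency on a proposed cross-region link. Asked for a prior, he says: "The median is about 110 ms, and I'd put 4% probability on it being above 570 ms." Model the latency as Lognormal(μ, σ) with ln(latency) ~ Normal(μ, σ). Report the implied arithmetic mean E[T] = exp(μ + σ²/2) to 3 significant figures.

E[T] ≈ 171 ms

If T ~ Lognormal(μ,σ) then ln T ~ Normal(μ,σ), so the p-quantile of ln T is μ + z_p·σ.
ln(110) = 4.7 and ln(570) = 6.346; z_{0.5} = 0, z_{0.96} = 1.751.
σ = (6.346 − 4.7)/(1.751 − (0)) = 0.940.
μ = 4.7 − (0)·0.940 = 4.700.
E[T] = exp(μ + σ²/2) = exp(4.700 + 0.4415) = 171 ms.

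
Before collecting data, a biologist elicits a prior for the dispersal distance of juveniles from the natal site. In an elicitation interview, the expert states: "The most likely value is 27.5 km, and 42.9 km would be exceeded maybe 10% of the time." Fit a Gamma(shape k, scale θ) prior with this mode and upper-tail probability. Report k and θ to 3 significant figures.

k ≈ 10.5, θ ≈ 2.91

Gamma(k,θ) with k>1 has mode (k−1)θ, so θ = 27.5/(k−1).
Need P(X < 42.9) = 0.9 with θ tied to k this way. Start at k = 2, θ = 27.5: P(X<42.9) ≈ 0.462.
Too low — raise k to concentrate. Iterating converges to k ≈ 10.5.
Then θ = 27.5/(10.5−1) ≈ 2.91.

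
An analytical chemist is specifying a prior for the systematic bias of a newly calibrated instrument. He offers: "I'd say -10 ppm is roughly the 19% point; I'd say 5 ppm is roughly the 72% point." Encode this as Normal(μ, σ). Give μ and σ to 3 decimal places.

The p-quantile of Normal(μ,σ) is μ + z_p·σ, with z_{0.19} = -0.8779 and z_{0.72} = 0.5828.
Eliminate σ: μ = (z₂·x₁ − z₁·x₂)/(z₂ − z₁) = (0.5828·-10 − (-0.8779)·5)/1.461 = -0.985.
Then σ = (x₂ − x₁)/(z₂ − z₁) = (5 − -10)/1.461 = 10.269.

μ = -0.985, σ = 10.269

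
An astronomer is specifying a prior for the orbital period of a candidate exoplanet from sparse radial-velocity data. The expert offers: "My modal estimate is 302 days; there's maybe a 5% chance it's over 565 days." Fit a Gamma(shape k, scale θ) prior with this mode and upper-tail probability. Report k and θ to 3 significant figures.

k ≈ 8.09, θ ≈ 42.6

Gamma(k,θ) with k>1 has mode (k−1)θ, so θ = 302/(k−1).
Need P(X < 565) = 0.95 with θ tied to k this way. Start at k = 2, θ = 302: P(X<565) ≈ 0.558.
Too low — raise k to concentrate. Iterating converges to k ≈ 8.09.
Then θ = 302/(8.09−1) ≈ 42.6.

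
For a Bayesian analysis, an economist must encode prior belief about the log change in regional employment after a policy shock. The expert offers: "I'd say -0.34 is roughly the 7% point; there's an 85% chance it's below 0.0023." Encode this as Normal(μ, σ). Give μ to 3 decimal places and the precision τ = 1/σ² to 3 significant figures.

The p-quantile of Normal(μ,σ) is μ + z_p·σ, with z_{0.07} = -1.476 and z_{0.85} = 1.036.
Eliminate σ: μ = (z₂·x₁ − z₁·x₂)/(z₂ − z₁) = (1.036·-0.34 − (-1.476)·0.0023)/2.512 = -0.139.
Then σ = (x₂ − x₁)/(z₂ − z₁) = (0.0023 − -0.34)/2.512 = 0.136.
Precision τ = 1/σ² = 1/0.1363² = 53.9.

μ = -0.139, τ = 53.9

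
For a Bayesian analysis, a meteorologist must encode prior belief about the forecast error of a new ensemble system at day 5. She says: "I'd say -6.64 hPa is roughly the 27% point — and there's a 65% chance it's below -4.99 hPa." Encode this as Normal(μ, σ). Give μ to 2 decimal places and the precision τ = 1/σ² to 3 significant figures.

μ = -5.63, τ = 0.366

For Normal(μ,σ), the p-quantile is μ + z_p·σ. Here z_{0.27} = -0.6128, z_{0.65} = 0.3853.
So -6.64 = μ − 0.6128σ and -4.99 = μ + 0.3853σ.
Subtracting: σ = (-4.99 − -6.64)/(0.3853 − (-0.6128)) = 1.65.
Then μ = -6.64 − (-0.6128)·1.65 = -5.63.
Precision τ = 1/σ² = 1/1.653² = 0.366.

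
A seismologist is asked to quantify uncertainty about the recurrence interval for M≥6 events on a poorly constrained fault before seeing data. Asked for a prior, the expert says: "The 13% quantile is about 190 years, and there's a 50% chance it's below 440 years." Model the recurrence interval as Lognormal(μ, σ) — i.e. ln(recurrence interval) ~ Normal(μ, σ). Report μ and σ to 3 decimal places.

If T ~ Lognormal(μ,σ) then ln T ~ Normal(μ,σ), so the p-quantile of ln T is μ + z_p·σ.
ln(190) = 5.247 and ln(440) = 6.087; z_{0.13} = -1.126, z_{0.5} = 0.
σ = (6.087 − 5.247)/(0 − (-1.126)) = 0.746.
μ = 5.247 − (-1.126)·0.746 = 6.087.

μ ≈ 6.087, σ ≈ 0.746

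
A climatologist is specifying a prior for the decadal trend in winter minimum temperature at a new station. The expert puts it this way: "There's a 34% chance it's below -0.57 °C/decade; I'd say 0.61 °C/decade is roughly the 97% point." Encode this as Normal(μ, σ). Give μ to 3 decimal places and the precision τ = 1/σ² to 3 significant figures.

For Normal(μ,σ), the p-quantile is μ + z_p·σ. Here z_{0.34} = -0.4125, z_{0.97} = 1.881.
So -0.57 = μ − 0.4125σ and 0.61 = μ + 1.881σ.
Subtracting: σ = (0.61 − -0.57)/(1.881 − (-0.4125)) = 0.515.
Then μ = -0.57 − (-0.4125)·0.515 = -0.358.
Precision τ = 1/σ² = 1/0.5146² = 3.78.

μ = -0.358, τ = 3.78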